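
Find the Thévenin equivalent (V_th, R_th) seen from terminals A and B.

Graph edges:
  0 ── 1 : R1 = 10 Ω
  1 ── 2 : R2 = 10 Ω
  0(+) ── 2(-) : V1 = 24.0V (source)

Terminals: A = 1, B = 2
Step 1 — V_th is the open-circuit voltage V_A - V_B (nothing connected across the terminals).
Nodal analysis, taking node 2 as the 0 V reference.
Source V1 fixes V_0 = 24 V.
KCL at each unknown node (sum of currents leaving = 0; resistances in Ω):
  Node 1: (V_1 - 24)/10 + (V_1 - 0)/10 = 0
Collecting terms: 0.2 × V_1 = 2.4  =>  V_1 = 12 V
V_th = V_1 - V_2 = 12 - 0 = 12 V
Step 2 — R_th: zero the source — replace V1 by a short circuit (node 2 merges into node 0) — and find the resistance seen between A (node 1) and B (node 0).
Reduce the network between node 1 (A) and node 0 (B) by series/parallel combination:
  Rp1 = R1 ‖ R2 (parallel, both between nodes 0 and 1) = 1/(1/10 + 1/10) = 5 Ω
R_th = 5 Ω

Final answer: V_th = 12 V, R_th = 5 Ω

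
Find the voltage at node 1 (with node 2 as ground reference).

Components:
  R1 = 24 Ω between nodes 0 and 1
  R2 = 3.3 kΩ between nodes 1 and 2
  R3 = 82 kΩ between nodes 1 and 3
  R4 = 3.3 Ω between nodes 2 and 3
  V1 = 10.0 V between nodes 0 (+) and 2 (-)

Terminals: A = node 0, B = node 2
Nodal analysis, taking node 2 as the 0 V reference.
Source V1 fixes V_0 = 10 V.
KCL at each unknown node (sum of currents leaving = 0; resistances in Ω):
  Node 1: (V_1 - 10)/24 + (V_1 - 0)/3300 + (V_1 - V_3)/82000 = 0
  Node 3: (V_3 - V_1)/82000 + (V_3 - 0)/3.3 = 0
Collecting terms (coefficients in siemens):
  0.04198·V_1 - 0.0000122·V_3 = 0.4167
  0.303·V_3 - 0.0000122·V_1 = 0
Determinant D = (0.04198)(0.303) - (-0.0000122)(-0.0000122) = 0.01272
V_1 = [(0.4167)(0.303) - (-0.0000122)(0)]/D = 9.925 V
V_3 = [(0.04198)(0) - (0.4167)(-0.0000122)]/D = 0.0003994 V
The requested potential is V_1 = 9.925 V.

Final answer: V_1 = 9.925 V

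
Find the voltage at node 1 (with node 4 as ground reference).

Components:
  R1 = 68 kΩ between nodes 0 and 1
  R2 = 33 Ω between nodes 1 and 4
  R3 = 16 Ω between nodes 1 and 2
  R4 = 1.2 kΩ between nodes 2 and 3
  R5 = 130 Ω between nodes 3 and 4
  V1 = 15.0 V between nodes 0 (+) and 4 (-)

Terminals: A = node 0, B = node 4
Nodal analysis, taking node 4 as the 0 V reference.
Source V1 fixes V_0 = 15 V.
KCL at each unknown node (sum of currents leaving = 0; resistances in Ω):
  Node 1: (V_1 - 15)/68000 + (V_1 - 0)/33 + (V_1 - V_2)/16 = 0
  Node 2: (V_2 - V_1)/16 + (V_2 - V_3)/1200 = 0
  Node 3: (V_3 - V_2)/1200 + (V_3 - 0)/130 = 0
Collecting terms (coefficients in siemens):
  0.09282·V_1 - 0.0625·V_2 = 0.0002206
  0.06333·V_2 - 0.0625·V_1 - 0.0008333·V_3 = 0
  0.008526·V_3 - 0.0008333·V_2 = 0
Solving these 3 simultaneous equations (Gaussian elimination) gives:
  V_1 = 0.007102 V, V_2 = 0.007017 V, V_3 = 0.0006859 V
The requested potential is V_1 = 0.007102 V.

Final answer: V_1 = 0.007102 V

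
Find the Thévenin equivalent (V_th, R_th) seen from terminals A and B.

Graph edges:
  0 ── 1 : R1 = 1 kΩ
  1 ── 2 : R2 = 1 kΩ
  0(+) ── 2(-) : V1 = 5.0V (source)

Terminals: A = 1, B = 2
Step 1 — V_th is the open-circuit voltage V_A - V_B (nothing connected across the terminals).
Nodal analysis, taking node 2 as the 0 V reference.
Source V1 fixes V_0 = 5 V.
KCL at each unknown node (sum of currents leaving = 0; resistances in Ω):
  Node 1: (V_1 - 5)/1000 + (V_1 - 0)/1000 = 0
Collecting terms: 0.002 × V_1 = 0.005  =>  V_1 = 2.5 V
V_th = V_1 - V_2 = 2.5 - 0 = 2.5 V
Step 2 — R_th: zero the source — replace V1 by a short circuit (node 2 merges into node 0) — and find the resistance seen between A (node 1) and B (node 0).
Reduce the network between node 1 (A) and node 0 (B) by series/parallel combination:
  Rp1 = R1 ‖ R2 (parallel, both between nodes 0 and 1) = 1/(1/1000 + 1/1000) = 500 Ω
R_th = 500 Ω

Final answer: V_th = 2.5 V, R_th = 500 Ω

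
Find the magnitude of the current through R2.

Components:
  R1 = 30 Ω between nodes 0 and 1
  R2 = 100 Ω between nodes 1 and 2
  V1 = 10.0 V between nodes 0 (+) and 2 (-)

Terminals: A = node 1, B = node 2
Nodal analysis, taking node 2 as the 0 V reference.
Source V1 fixes V_0 = 10 V.
KCL at each unknown node (sum of currents leaving = 0; resistances in Ω):
  Node 1: (V_1 - 10)/30 + (V_1 - 0)/100 = 0
Collecting terms: 0.04333 × V_1 = 0.3333  =>  V_1 = 7.692 V
I_R2 = (V_1 - V_2)/R2 = (7.692 - 0)/100 = 0.07692 A
|I_R2| = 0.07692 A

Final answer: |I_R2| = 0.07692 A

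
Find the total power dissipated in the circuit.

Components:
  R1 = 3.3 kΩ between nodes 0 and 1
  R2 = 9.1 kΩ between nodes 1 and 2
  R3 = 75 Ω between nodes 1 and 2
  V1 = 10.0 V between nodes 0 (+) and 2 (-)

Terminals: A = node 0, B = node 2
Nodal analysis, taking node 2 as the 0 V reference.
Source V1 fixes V_0 = 10 V.
KCL at each unknown node (sum of currents leaving = 0; resistances in Ω):
  Node 1: (V_1 - 10)/3300 + (V_1 - 0)/9100 + (V_1 - 0)/75 = 0
Collecting terms: 0.01375 × V_1 = 0.00303  =>  V_1 = 0.2204 V
Power in each resistor, P = (ΔV)²/R:
  P_R1 = (10 - 0.2204)²/3300 = 0.02898 W
  P_R2 = (0.2204 - 0)²/9100 = 0.00000534 W
  P_R3 = (0.2204 - 0)²/75 = 0.000648 W
P_total = P_R1 + P_R2 + P_R3 = 0.02964 W

Final answer: 0.02964 W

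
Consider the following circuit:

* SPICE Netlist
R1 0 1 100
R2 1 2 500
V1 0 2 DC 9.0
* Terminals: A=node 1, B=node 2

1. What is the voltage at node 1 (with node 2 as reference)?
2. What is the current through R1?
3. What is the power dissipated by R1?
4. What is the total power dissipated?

Nodal analysis, taking node 2 as the 0 V reference.
Source V1 fixes V_0 = 9 V.
KCL at each unknown node (sum of currents leaving = 0; resistances in Ω):
  Node 1: (V_1 - 9)/100 + (V_1 - 0)/500 = 0
Collecting terms: 0.012 × V_1 = 0.09  =>  V_1 = 7.5 V
Part 1:
  Read off the nodal solution: V_1 = 7.5 V
Part 2:
  I_R1 = (V_0 - V_1)/R1 = (9 - 7.5)/100 = 0.015 A
  Magnitude: I_R1 = 0.015 A
Part 3:
  I_R1 = (V_0 - V_1)/R1 = (9 - 7.5)/100 = 0.015 A
  P_R1 = I_R1² × R1 = (0.015)² × 100 = 0.0225 W
Part 4:
  Power in each resistor, P = (ΔV)²/R:
    P_R1 = (9 - 7.5)²/100 = 0.0225 W
    P_R2 = (7.5 - 0)²/500 = 0.1125 W
  P_total = P_R1 + P_R2 = 0.135 W

Final answers:
1. V_1 = 7.5 V
2. I_R1 = 0.015 A
3. P_R1 = 0.0225 W
4. P_total = 0.135 W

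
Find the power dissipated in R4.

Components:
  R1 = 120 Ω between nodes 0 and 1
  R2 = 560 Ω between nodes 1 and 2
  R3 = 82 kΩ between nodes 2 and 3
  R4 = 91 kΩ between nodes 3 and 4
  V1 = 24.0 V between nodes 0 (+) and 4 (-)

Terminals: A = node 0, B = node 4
Nodal analysis, taking node 4 as the 0 V reference.
Source V1 fixes V_0 = 24 V.
KCL at each unknown node (sum of currents leaving = 0; resistances in Ω):
  Node 1: (V_1 - 24)/120 + (V_1 - V_2)/560 = 0
  Node 2: (V_2 - V_1)/560 + (V_2 - V_3)/82000 = 0
  Node 3: (V_3 - V_2)/82000 + (V_3 - 0)/91000 = 0
Collecting terms (coefficients in siemens):
  0.01012·V_1 - 0.001786·V_2 = 0.2
  0.001798·V_2 - 0.001786·V_1 - 0.0000122·V_3 = 0
  0.00002318·V_3 - 0.0000122·V_2 = 0
Solving these 3 simultaneous equations (Gaussian elimination) gives:
  V_1 = 23.98 V, V_2 = 23.91 V, V_3 = 12.57 V
I_R4 = (V_3 - V_4)/R4 = (12.57 - 0)/91000 = 0.0001382 A
P_R4 = I_R4² × R4 = (0.0001382)² × 91000 = 0.001738 W

Final answer: 0.001738 W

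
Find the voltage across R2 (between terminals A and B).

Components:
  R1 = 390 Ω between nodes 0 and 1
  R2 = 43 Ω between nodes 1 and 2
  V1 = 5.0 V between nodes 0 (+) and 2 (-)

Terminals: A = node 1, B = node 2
R1 and R2 are in series across V1 (node 0 → node 1 → node 2), and the output A–B is taken across R2, so this is a voltage divider.
Series current: I = V1/(R1 + R2) = 5/(390 + 43) = 5/433 = 0.01155 A
V_R2 = I × R2 = V1 × R2/(R1 + R2) = 5 × 43/433 = 0.4965 V

Final answer: 0.4965 V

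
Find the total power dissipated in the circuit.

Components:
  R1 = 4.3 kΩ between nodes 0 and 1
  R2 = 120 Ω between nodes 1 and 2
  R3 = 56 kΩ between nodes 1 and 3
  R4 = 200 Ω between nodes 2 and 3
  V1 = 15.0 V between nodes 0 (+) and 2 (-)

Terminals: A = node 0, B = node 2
Nodal analysis, taking node 2 as the 0 V reference.
Source V1 fixes V_0 = 15 V.
KCL at each unknown node (sum of currents leaving = 0; resistances in Ω):
  Node 1: (V_1 - 15)/4300 + (V_1 - 0)/120 + (V_1 - V_3)/56000 = 0
  Node 3: (V_3 - V_1)/56000 + (V_3 - 0)/200 = 0
Collecting terms (coefficients in siemens):
  0.008584·V_1 - 0.00001786·V_3 = 0.003488
  0.005018·V_3 - 0.00001786·V_1 = 0
Determinant D = (0.008584)(0.005018) - (-0.00001786)(-0.00001786) = 0.00004307
V_1 = [(0.003488)(0.005018) - (-0.00001786)(0)]/D = 0.4064 V
V_3 = [(0.008584)(0) - (0.003488)(-0.00001786)]/D = 0.001446 V
Power in each resistor, P = (ΔV)²/R:
  P_R1 = (15 - 0.4064)²/4300 = 0.04953 W
  P_R2 = (0.4064 - 0)²/120 = 0.001376 W
  P_R3 = (0.4064 - 0.001446)²/56000 = 0.000002928 W
  P_R4 = (0 - 0.001446)²/200 = 0.00000001046 W
P_total = P_R1 + P_R2 + P_R3 + P_R4 = 0.05091 W

Final answer: 0.05091 W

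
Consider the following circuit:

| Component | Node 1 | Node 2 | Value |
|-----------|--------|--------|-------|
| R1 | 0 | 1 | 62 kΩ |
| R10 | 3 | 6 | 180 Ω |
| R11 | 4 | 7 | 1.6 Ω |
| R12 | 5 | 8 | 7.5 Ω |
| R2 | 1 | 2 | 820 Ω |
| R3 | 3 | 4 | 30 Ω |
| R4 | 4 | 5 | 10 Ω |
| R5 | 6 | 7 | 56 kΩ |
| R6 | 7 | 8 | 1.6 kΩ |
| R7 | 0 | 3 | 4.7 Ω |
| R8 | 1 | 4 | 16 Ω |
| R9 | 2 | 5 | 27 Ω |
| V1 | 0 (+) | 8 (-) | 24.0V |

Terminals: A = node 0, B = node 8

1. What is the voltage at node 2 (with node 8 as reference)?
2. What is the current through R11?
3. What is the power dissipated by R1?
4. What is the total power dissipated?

Nodal analysis, taking node 8 as the 0 V reference.
Source V1 fixes V_0 = 24 V.
KCL at each unknown node (sum of currents leaving = 0; resistances in Ω):
  Node 1: (V_1 - 24)/62000 + (V_1 - V_2)/820 + (V_1 - V_4)/16 = 0
  Node 2: (V_2 - V_1)/820 + (V_2 - V_5)/27 = 0
  Node 3: (V_3 - V_4)/30 + (V_3 - 24)/4.7 + (V_3 - V_6)/180 = 0
  Node 4: (V_4 - V_3)/30 + (V_4 - V_5)/10 + (V_4 - V_1)/16 + (V_4 - V_7)/1.6 = 0
  Node 5: (V_5 - V_4)/10 + (V_5 - V_2)/27 + (V_5 - 0)/7.5 = 0
  Node 6: (V_6 - V_7)/56000 + (V_6 - V_3)/180 = 0
  Node 7: (V_7 - V_6)/56000 + (V_7 - 0)/1600 + (V_7 - V_4)/1.6 = 0
Collecting terms (coefficients in siemens):
  0.06374·V_1 - 0.00122·V_2 - 0.0625·V_4 = 0.0003871
  0.03826·V_2 - 0.00122·V_1 - 0.03704·V_5 = 0
  0.2517·V_3 - 0.03333·V_4 - 0.005556·V_6 = 5.106
  0.8208·V_4 - 0.0625·V_1 - 0.03333·V_3 - 0.1·V_5 - 0.625·V_7 = 0
  0.2704·V_5 - 0.03704·V_2 - 0.1·V_4 = 0
  0.005573·V_6 - 0.005556·V_3 - 0.00001786·V_7 = 0
  0.6256·V_7 - 0.625·V_4 - 0.00001786·V_6 = 0
Solving these 7 simultaneous equations (Gaussian elimination) gives:
  V_1 = 7.879 V, V_2 = 3.575 V, V_3 = 21.83 V, V_4 = 7.959 V
  V_5 = 3.433 V, V_6 = 21.78 V, V_7 = 7.951 V
Part 1:
  Read off the nodal solution: V_2 = 3.575 V
Part 2:
  I_R11 = (V_4 - V_7)/R11 = (7.959 - 7.951)/1.6 = 0.004723 A
  Magnitude: I_R11 = 0.004723 A
Part 3:
  I_R1 = (V_0 - V_1)/R1 = (24 - 7.879)/62000 = 0.00026 A
  P_R1 = I_R1² × R1 = (0.00026)² × 62000 = 0.004192 W
Part 4:
  Power in each resistor, P = (ΔV)²/R:
    P_R1 = (24 - 7.879)²/62000 = 0.004192 W
    P_R2 = (7.879 - 3.575)²/820 = 0.02259 W
    P_R3 = (21.83 - 7.959)²/30 = 6.41 W
    P_R4 = (7.959 - 3.433)²/10 = 2.048 W
    P_R5 = (21.78 - 7.951)²/56000 = 0.003416 W
    P_R6 = (7.951 - 0)²/1600 = 0.03951 W
    P_R7 = (24 - 21.83)²/4.7 = 1.005 W
    P_R8 = (7.879 - 7.959)²/16 = 0.0003982 W
    P_R9 = (3.575 - 3.433)²/27 = 0.0007438 W
    P_R10 = (21.83 - 21.78)²/180 = 0.00001098 W
    P_R11 = (7.959 - 7.951)²/1.6 = 0.00003568 W
    P_R12 = (3.433 - 0)²/7.5 = 1.572 W
  P_total = P_R1 + P_R2 + P_R3 + P_R4 + P_R5 + P_R6 + P_R7 + P_R8 + P_R9 + P_R10 + P_R11 + P_R12 = 11.11 W

Final answers:
1. V_2 = 3.575 V
2. I_R11 = 0.004723 A
3. P_R1 = 0.004192 W
4. P_total = 11.11 W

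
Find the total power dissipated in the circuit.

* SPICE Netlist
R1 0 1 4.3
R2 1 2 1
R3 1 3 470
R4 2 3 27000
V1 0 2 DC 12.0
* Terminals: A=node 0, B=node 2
Nodal analysis, taking node 2 as the 0 V reference.
Source V1 fixes V_0 = 12 V.
KCL at each unknown node (sum of currents leaving = 0; resistances in Ω):
  Node 1: (V_1 - 12)/4.3 + (V_1 - 0)/1 + (V_1 - V_3)/470 = 0
  Node 3: (V_3 - V_1)/470 + (V_3 - 0)/27000 = 0
Collecting terms (coefficients in siemens):
  1.235·V_1 - 0.002128·V_3 = 2.791
  0.002165·V_3 - 0.002128·V_1 = 0
Determinant D = (1.235)(0.002165) - (-0.002128)(-0.002128) = 0.002668
V_1 = [(2.791)(0.002165) - (-0.002128)(0)]/D = 2.264 V
V_3 = [(1.235)(0) - (2.791)(-0.002128)]/D = 2.225 V
Power in each resistor, P = (ΔV)²/R:
  P_R1 = (12 - 2.264)²/4.3 = 22.04 W
  P_R2 = (2.264 - 0)²/1 = 5.126 W
  P_R3 = (2.264 - 2.225)²/470 = 0.000003193 W
  P_R4 = (0 - 2.225)²/27000 = 0.0001834 W
P_total = P_R1 + P_R2 + P_R3 + P_R4 = 27.17 W

Final answer: 27.17 W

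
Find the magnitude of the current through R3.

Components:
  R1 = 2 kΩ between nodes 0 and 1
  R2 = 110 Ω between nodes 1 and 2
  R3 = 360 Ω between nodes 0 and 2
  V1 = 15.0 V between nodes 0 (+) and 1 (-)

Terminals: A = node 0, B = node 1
Nodal analysis, taking node 1 as the 0 V reference.
Source V1 fixes V_0 = 15 V.
KCL at each unknown node (sum of currents leaving = 0; resistances in Ω):
  Node 2: (V_2 - 0)/110 + (V_2 - 15)/360 = 0
Collecting terms: 0.01187 × V_2 = 0.04167  =>  V_2 = 3.511 V
I_R3 = (V_0 - V_2)/R3 = (15 - 3.511)/360 = 0.03191 A
|I_R3| = 0.03191 A

Final answer: |I_R3| = 0.03191 A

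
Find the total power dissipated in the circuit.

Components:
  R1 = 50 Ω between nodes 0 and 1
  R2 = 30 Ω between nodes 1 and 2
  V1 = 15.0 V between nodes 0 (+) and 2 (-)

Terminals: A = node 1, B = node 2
Nodal analysis, taking node 2 as the 0 V reference.
Source V1 fixes V_0 = 15 V.
KCL at each unknown node (sum of currents leaving = 0; resistances in Ω):
  Node 1: (V_1 - 15)/50 + (V_1 - 0)/30 = 0
Collecting terms: 0.05333 × V_1 = 0.3  =>  V_1 = 5.625 V
Power in each resistor, P = (ΔV)²/R:
  P_R1 = (15 - 5.625)²/50 = 1.758 W
  P_R2 = (5.625 - 0)²/30 = 1.055 W
P_total = P_R1 + P_R2 = 2.812 W

Final answer: 2.812 W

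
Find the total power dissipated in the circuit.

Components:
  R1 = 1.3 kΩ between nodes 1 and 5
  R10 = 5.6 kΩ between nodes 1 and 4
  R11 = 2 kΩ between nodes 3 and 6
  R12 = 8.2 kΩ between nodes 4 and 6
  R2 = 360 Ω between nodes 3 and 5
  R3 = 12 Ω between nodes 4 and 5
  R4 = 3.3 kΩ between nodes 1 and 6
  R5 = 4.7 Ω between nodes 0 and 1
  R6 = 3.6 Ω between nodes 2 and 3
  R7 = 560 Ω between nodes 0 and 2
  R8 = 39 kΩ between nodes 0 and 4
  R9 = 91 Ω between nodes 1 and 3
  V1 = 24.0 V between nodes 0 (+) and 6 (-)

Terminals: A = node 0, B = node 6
Nodal analysis, taking node 6 as the 0 V reference.
Source V1 fixes V_0 = 24 V.
KCL at each unknown node (sum of currents leaving = 0; resistances in Ω):
  Node 1: (V_1 - V_5)/1300 + (V_1 - 0)/3300 + (V_1 - 24)/4.7 + (V_1 - V_3)/91 + (V_1 - V_4)/5600 = 0
  Node 2: (V_2 - V_3)/3.6 + (V_2 - 24)/560 = 0
  Node 3: (V_3 - V_5)/360 + (V_3 - V_2)/3.6 + (V_3 - V_1)/91 + (V_3 - 0)/2000 = 0
  Node 4: (V_4 - V_5)/12 + (V_4 - 24)/39000 + (V_4 - V_1)/5600 + (V_4 - 0)/8200 = 0
  Node 5: (V_5 - V_1)/1300 + (V_5 - V_3)/360 + (V_5 - V_4)/12 = 0
Collecting terms (coefficients in siemens):
  0.225·V_1 - 0.01099·V_3 - 0.0001786·V_4 - 0.0007692·V_5 = 5.106
  0.2796·V_2 - 0.2778·V_3 = 0.04286
  0.292·V_3 - 0.01099·V_1 - 0.2778·V_2 - 0.002778·V_5 = 0
  0.08366·V_4 - 0.0001786·V_1 - 0.08333·V_5 = 0.0006154
  0.08688·V_5 - 0.0007692·V_1 - 0.002778·V_3 - 0.08333·V_4 = 0
Solving these 5 simultaneous equations (Gaussian elimination) gives:
  V_1 = 23.91 V, V_2 = 22.93 V, V_3 = 22.92 V, V_4 = 22.42 V
  V_5 = 22.45 V
Power in each resistor, P = (ΔV)²/R:
  P_R1 = (23.91 - 22.45)²/1300 = 0.001635 W
  P_R2 = (22.92 - 22.45)²/360 = 0.0006147 W
  P_R3 = (22.42 - 22.45)²/12 = 0.00007076 W
  P_R4 = (23.91 - 0)²/3300 = 0.1732 W
  P_R5 = (24 - 23.91)²/4.7 = 0.001784 W
  P_R6 = (22.93 - 22.92)²/3.6 = 0.0000132 W
  P_R7 = (24 - 22.93)²/560 = 0.002053 W
  P_R8 = (24 - 22.42)²/39000 = 0.00006391 W
  P_R9 = (23.91 - 22.92)²/91 = 0.01072 W
  P_R10 = (23.91 - 22.42)²/5600 = 0.0003949 W
  P_R11 = (22.92 - 0)²/2000 = 0.2627 W
  P_R12 = (22.42 - 0)²/8200 = 0.06131 W
P_total = P_R1 + P_R2 + P_R3 + P_R4 + P_R5 + P_R6 + P_R7 + P_R8 + P_R9 + P_R10 + P_R11 + P_R12 = 0.5146 W

Final answer: 0.5146 W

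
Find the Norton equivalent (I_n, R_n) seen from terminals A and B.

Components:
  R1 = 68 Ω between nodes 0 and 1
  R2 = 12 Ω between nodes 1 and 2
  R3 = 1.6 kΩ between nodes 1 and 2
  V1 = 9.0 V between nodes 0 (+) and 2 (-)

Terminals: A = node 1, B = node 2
Find the Thévenin equivalent first; then I_n = V_th/R_th and R_n = R_th.
Step 1 — V_th is the open-circuit voltage V_A - V_B (nothing connected across the terminals).
Nodal analysis, taking node 2 as the 0 V reference.
Source V1 fixes V_0 = 9 V.
KCL at each unknown node (sum of currents leaving = 0; resistances in Ω):
  Node 1: (V_1 - 9)/68 + (V_1 - 0)/12 + (V_1 - 0)/1600 = 0
Collecting terms: 0.09866 × V_1 = 0.1324  =>  V_1 = 1.341 V
V_th = V_1 - V_2 = 1.341 - 0 = 1.341 V
Step 2 — R_th: zero the source — replace V1 by a short circuit (node 2 merges into node 0) — and find the resistance seen between A (node 1) and B (node 0).
Reduce the network between node 1 (A) and node 0 (B) by series/parallel combination:
  Rp1 = R1 ‖ R2 ‖ R3 (parallel, all between nodes 0 and 1) = 1/(1/68 + 1/12 + 1/1600) = 10.14 Ω
R_th = 10.14 Ω
I_n = V_th/R_th = 1.341/10.14 = 0.1324 A, and R_n = R_th = 10.14 Ω

Final answer: I_n = 0.1324 A, R_n = 10.14 Ω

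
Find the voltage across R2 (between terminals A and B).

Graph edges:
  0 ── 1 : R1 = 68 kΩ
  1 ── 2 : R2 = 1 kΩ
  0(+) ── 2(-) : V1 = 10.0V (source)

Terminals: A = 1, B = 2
R1 and R2 are in series across V1 (node 0 → node 1 → node 2), and the output A–B is taken across R2, so this is a voltage divider.
Series current: I = V1/(R1 + R2) = 10/(68000 + 1000) = 10/69000 = 0.0001449 A
V_R2 = I × R2 = V1 × R2/(R1 + R2) = 10 × 1000/69000 = 0.1449 V

Final answer: 0.1449 V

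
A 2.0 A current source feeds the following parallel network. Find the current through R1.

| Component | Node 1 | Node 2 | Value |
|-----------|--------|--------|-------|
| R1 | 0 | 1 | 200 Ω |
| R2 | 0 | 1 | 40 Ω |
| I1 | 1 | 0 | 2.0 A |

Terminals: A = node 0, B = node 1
All resistors sit directly between nodes 0 and 1, so they are in parallel and share one voltage V; the full source current 2 A splits among them.
1/R_par = 1/200 + 1/40 = 0.03 S  =>  R_par = 33.33 Ω
V = I × R_par = 2 × 33.33 = 66.67 V
I_R1 = V/R1 = 66.67/200 = 0.3333 A

Final answer: 0.3333 A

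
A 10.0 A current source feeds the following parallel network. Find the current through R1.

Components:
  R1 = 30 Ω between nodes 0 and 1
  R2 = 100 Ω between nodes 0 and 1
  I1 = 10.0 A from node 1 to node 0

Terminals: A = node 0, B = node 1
All resistors sit directly between nodes 0 and 1, so they are in parallel and share one voltage V; the full source current 10 A splits among them.
1/R_par = 1/30 + 1/100 = 0.04333 S  =>  R_par = 23.08 Ω
V = I × R_par = 10 × 23.08 = 230.8 V
I_R1 = V/R1 = 230.8/30 = 7.692 A

Final answer: 7.692 A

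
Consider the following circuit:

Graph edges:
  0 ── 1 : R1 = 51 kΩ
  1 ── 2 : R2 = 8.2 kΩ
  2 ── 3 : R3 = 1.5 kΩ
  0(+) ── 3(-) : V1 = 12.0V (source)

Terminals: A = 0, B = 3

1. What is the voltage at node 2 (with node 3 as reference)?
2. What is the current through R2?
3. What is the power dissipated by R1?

Nodal analysis, taking node 3 as the 0 V reference.
Source V1 fixes V_0 = 12 V.
KCL at each unknown node (sum of currents leaving = 0; resistances in Ω):
  Node 1: (V_1 - 12)/51000 + (V_1 - V_2)/8200 = 0
  Node 2: (V_2 - V_1)/8200 + (V_2 - 0)/1500 = 0
Collecting terms (coefficients in siemens):
  0.0001416·V_1 - 0.000122·V_2 = 0.0002353
  0.0007886·V_2 - 0.000122·V_1 = 0
Determinant D = (0.0001416)(0.0007886) - (-0.000122)(-0.000122) = 0.00000009676
V_1 = [(0.0002353)(0.0007886) - (-0.000122)(0)]/D = 1.918 V
V_2 = [(0.0001416)(0) - (0.0002353)(-0.000122)]/D = 0.2965 V
Part 1:
  Read off the nodal solution: V_2 = 0.2965 V
Part 2:
  I_R2 = (V_1 - V_2)/R2 = (1.918 - 0.2965)/8200 = 0.0001977 A
  Magnitude: I_R2 = 0.0001977 A
Part 3:
  I_R1 = (V_0 - V_1)/R1 = (12 - 1.918)/51000 = 0.0001977 A
  P_R1 = I_R1² × R1 = (0.0001977)² × 51000 = 0.001993 W

Final answers:
1. V_2 = 0.2965 V
2. I_R2 = 0.0001977 A
3. P_R1 = 0.001993 W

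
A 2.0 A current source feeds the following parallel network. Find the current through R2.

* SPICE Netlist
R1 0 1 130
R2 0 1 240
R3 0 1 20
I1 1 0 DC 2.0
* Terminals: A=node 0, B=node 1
All resistors sit directly between nodes 0 and 1, so they are in parallel and share one voltage V; the full source current 2 A splits among them.
1/R_par = 1/130 + 1/240 + 1/20 = 0.06186 S  =>  R_par = 16.17 Ω
V = I × R_par = 2 × 16.17 = 32.33 V
I_R2 = V/R2 = 32.33/240 = 0.1347 A

Final answer: 0.1347 A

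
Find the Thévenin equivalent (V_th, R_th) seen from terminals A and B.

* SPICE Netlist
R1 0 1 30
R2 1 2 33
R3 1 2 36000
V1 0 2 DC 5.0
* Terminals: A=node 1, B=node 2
Step 1 — V_th is the open-circuit voltage V_A - V_B (nothing connected across the terminals).
Nodal analysis, taking node 2 as the 0 V reference.
Source V1 fixes V_0 = 5 V.
KCL at each unknown node (sum of currents leaving = 0; resistances in Ω):
  Node 1: (V_1 - 5)/30 + (V_1 - 0)/33 + (V_1 - 0)/36000 = 0
Collecting terms: 0.06366 × V_1 = 0.1667  =>  V_1 = 2.618 V
V_th = V_1 - V_2 = 2.618 - 0 = 2.618 V
Step 2 — R_th: zero the source — replace V1 by a short circuit (node 2 merges into node 0) — and find the resistance seen between A (node 1) and B (node 0).
Reduce the network between node 1 (A) and node 0 (B) by series/parallel combination:
  Rp1 = R1 ‖ R2 ‖ R3 (parallel, all between nodes 0 and 1) = 1/(1/30 + 1/33 + 1/36000) = 15.71 Ω
R_th = 15.71 Ω

Final answer: V_th = 2.618 V, R_th = 15.71 Ω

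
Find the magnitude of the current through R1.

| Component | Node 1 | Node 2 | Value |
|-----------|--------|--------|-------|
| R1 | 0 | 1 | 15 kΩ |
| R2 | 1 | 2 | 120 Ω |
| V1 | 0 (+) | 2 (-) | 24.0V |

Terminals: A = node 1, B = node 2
Nodal analysis, taking node 2 as the 0 V reference.
Source V1 fixes V_0 = 24 V.
KCL at each unknown node (sum of currents leaving = 0; resistances in Ω):
  Node 1: (V_1 - 24)/15000 + (V_1 - 0)/120 = 0
Collecting terms: 0.0084 × V_1 = 0.0016  =>  V_1 = 0.1905 V
I_R1 = (V_0 - V_1)/R1 = (24 - 0.1905)/15000 = 0.001587 A
|I_R1| = 0.001587 A

Final answer: |I_R1| = 0.001587 A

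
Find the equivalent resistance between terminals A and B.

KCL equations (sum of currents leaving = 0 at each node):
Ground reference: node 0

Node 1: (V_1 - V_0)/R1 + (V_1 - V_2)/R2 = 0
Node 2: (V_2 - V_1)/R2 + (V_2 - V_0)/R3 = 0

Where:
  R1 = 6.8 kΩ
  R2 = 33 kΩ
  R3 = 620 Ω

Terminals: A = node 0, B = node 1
Reduce the network between node 0 (A) and node 1 (B) by series/parallel combination:
  Rs1 = R3 + R2 (series, joined only at node 2) = 620 + 33000 = 33620 Ω
  Rp1 = R1 ‖ Rs1 (parallel, both between nodes 0 and 1) = 1/(1/6800 + 1/33620) = 5656 Ω
R_eq = 5.656 kΩ

Final answer: 5.656 kΩ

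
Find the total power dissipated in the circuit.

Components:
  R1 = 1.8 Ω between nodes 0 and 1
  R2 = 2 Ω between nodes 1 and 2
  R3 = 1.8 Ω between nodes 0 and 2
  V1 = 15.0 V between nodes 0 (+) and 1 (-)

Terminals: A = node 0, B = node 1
Nodal analysis, taking node 1 as the 0 V reference.
Source V1 fixes V_0 = 15 V.
KCL at each unknown node (sum of currents leaving = 0; resistances in Ω):
  Node 2: (V_2 - 0)/2 + (V_2 - 15)/1.8 = 0
Collecting terms: 1.056 × V_2 = 8.333  =>  V_2 = 7.895 V
Power in each resistor, P = (ΔV)²/R:
  P_R1 = (15 - 0)²/1.8 = 125 W
  P_R2 = (0 - 7.895)²/2 = 31.16 W
  P_R3 = (15 - 7.895)²/1.8 = 28.05 W
P_total = P_R1 + P_R2 + P_R3 = 184.2 W

Final answer: 184.2 W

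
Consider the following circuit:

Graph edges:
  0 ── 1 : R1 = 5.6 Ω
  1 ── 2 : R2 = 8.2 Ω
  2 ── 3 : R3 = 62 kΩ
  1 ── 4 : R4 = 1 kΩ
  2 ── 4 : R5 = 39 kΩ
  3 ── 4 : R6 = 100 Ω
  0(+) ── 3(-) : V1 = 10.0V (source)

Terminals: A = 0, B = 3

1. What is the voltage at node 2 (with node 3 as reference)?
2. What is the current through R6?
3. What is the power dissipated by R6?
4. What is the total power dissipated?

Nodal analysis, taking node 3 as the 0 V reference.
Source V1 fixes V_0 = 10 V.
KCL at each unknown node (sum of currents leaving = 0; resistances in Ω):
  Node 1: (V_1 - 10)/5.6 + (V_1 - V_2)/8.2 + (V_1 - V_4)/1000 = 0
  Node 2: (V_2 - V_1)/8.2 + (V_2 - 0)/62000 + (V_2 - V_4)/39000 = 0
  Node 4: (V_4 - V_1)/1000 + (V_4 - V_2)/39000 + (V_4 - 0)/100 = 0
Collecting terms (coefficients in siemens):
  0.3015·V_1 - 0.122·V_2 - 0.001·V_4 = 1.786
  0.122·V_2 - 0.122·V_1 - 0.00002564·V_4 = 0
  0.01103·V_4 - 0.001·V_1 - 0.00002564·V_2 = 0
Solving these 3 simultaneous equations (Gaussian elimination) gives:
  V_1 = 9.947 V, V_2 = 9.944 V, V_4 = 0.9253 V
Part 1:
  Read off the nodal solution: V_2 = 9.944 V
Part 2:
  I_R6 = (V_3 - V_4)/R6 = (0 - 0.9253)/100 = -0.009253 A
  Magnitude: I_R6 = 0.009253 A
Part 3:
  I_R6 = (V_3 - V_4)/R6 = (0 - 0.9253)/100 = -0.009253 A
  P_R6 = I_R6² × R6 = (-0.009253)² × 100 = 0.008562 W
Part 4:
  Power in each resistor, P = (ΔV)²/R:
    P_R1 = (10 - 9.947)²/5.6 = 0.0004962 W
    P_R2 = (9.947 - 9.944)²/8.2 = 0.000001258 W
    P_R3 = (9.944 - 0)²/62000 = 0.001595 W
    P_R4 = (9.947 - 0.9253)²/1000 = 0.0814 W
    P_R5 = (9.944 - 0.9253)²/39000 = 0.002086 W
    P_R6 = (0 - 0.9253)²/100 = 0.008562 W
  P_total = P_R1 + P_R2 + P_R3 + P_R4 + P_R5 + P_R6 = 0.09414 W

Final answers:
1. V_2 = 9.944 V
2. I_R6 = 0.009253 A
3. P_R6 = 0.008562 W
4. P_total = 0.09414 W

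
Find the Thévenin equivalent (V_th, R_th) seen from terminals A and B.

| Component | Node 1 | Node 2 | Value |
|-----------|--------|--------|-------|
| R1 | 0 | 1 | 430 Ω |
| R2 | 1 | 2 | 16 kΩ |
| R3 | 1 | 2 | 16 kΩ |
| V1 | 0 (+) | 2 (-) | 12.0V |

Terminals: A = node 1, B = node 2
Step 1 — V_th is the open-circuit voltage V_A - V_B (nothing connected across the terminals).
Nodal analysis, taking node 2 as the 0 V reference.
Source V1 fixes V_0 = 12 V.
KCL at each unknown node (sum of currents leaving = 0; resistances in Ω):
  Node 1: (V_1 - 12)/430 + (V_1 - 0)/16000 + (V_1 - 0)/16000 = 0
Collecting terms: 0.002451 × V_1 = 0.02791  =>  V_1 = 11.39 V
V_th = V_1 - V_2 = 11.39 - 0 = 11.39 V
Step 2 — R_th: zero the source — replace V1 by a short circuit (node 2 merges into node 0) — and find the resistance seen between A (node 1) and B (node 0).
Reduce the network between node 1 (A) and node 0 (B) by series/parallel combination:
  Rp1 = R1 ‖ R2 ‖ R3 (parallel, all between nodes 0 and 1) = 1/(1/430 + 1/16000 + 1/16000) = 408.1 Ω
R_th = 408.1 Ω

Final answer: V_th = 11.39 V, R_th = 408.1 Ω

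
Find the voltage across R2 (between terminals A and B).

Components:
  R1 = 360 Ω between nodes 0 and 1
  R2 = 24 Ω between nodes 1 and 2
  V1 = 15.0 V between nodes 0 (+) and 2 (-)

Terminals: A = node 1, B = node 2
R1 and R2 are in series across V1 (node 0 → node 1 → node 2), and the output A–B is taken across R2, so this is a voltage divider.
Series current: I = V1/(R1 + R2) = 15/(360 + 24) = 15/384 = 0.03906 A
V_R2 = I × R2 = V1 × R2/(R1 + R2) = 15 × 24/384 = 0.9375 V

Final answer: 0.9375 V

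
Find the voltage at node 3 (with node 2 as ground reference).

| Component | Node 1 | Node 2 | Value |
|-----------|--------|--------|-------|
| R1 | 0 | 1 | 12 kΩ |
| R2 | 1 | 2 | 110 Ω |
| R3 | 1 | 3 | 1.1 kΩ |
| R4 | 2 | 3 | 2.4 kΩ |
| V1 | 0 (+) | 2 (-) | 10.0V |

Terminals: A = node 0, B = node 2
Nodal analysis, taking node 2 as the 0 V reference.
Source V1 fixes V_0 = 10 V.
KCL at each unknown node (sum of currents leaving = 0; resistances in Ω):
  Node 1: (V_1 - 10)/12000 + (V_1 - 0)/110 + (V_1 - V_3)/1100 = 0
  Node 3: (V_3 - V_1)/1100 + (V_3 - 0)/2400 = 0
Collecting terms (coefficients in siemens):
  0.01008·V_1 - 0.0009091·V_3 = 0.0008333
  0.001326·V_3 - 0.0009091·V_1 = 0
Determinant D = (0.01008)(0.001326) - (-0.0009091)(-0.0009091) = 0.00001254
V_1 = [(0.0008333)(0.001326) - (-0.0009091)(0)]/D = 0.08809 V
V_3 = [(0.01008)(0) - (0.0008333)(-0.0009091)]/D = 0.0604 V
The requested potential is V_3 = 0.0604 V.

Final answer: V_3 = 0.0604 V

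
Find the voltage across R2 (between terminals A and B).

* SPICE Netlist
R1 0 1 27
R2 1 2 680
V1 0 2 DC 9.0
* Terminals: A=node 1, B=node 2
R1 and R2 are in series across V1 (node 0 → node 1 → node 2), and the output A–B is taken across R2, so this is a voltage divider.
Series current: I = V1/(R1 + R2) = 9/(27 + 680) = 9/707 = 0.01273 A
V_R2 = I × R2 = V1 × R2/(R1 + R2) = 9 × 680/707 = 8.656 V

Final answer: 8.656 V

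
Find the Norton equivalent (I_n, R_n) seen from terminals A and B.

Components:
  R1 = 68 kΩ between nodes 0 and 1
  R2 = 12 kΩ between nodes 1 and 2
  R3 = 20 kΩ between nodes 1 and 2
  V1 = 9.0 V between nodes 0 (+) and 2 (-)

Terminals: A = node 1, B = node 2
Find the Thévenin equivalent first; then I_n = V_th/R_th and R_n = R_th.
Step 1 — V_th is the open-circuit voltage V_A - V_B (nothing connected across the terminals).
Nodal analysis, taking node 2 as the 0 V reference.
Source V1 fixes V_0 = 9 V.
KCL at each unknown node (sum of currents leaving = 0; resistances in Ω):
  Node 1: (V_1 - 9)/68000 + (V_1 - 0)/12000 + (V_1 - 0)/20000 = 0
Collecting terms: 0.000148 × V_1 = 0.0001324  =>  V_1 = 0.894 V
V_th = V_1 - V_2 = 0.894 - 0 = 0.894 V
Step 2 — R_th: zero the source — replace V1 by a short circuit (node 2 merges into node 0) — and find the resistance seen between A (node 1) and B (node 0).
Reduce the network between node 1 (A) and node 0 (B) by series/parallel combination:
  Rp1 = R1 ‖ R2 ‖ R3 (parallel, all between nodes 0 and 1) = 1/(1/68000 + 1/12000 + 1/20000) = 6755 Ω
R_th = 6.755 kΩ
I_n = V_th/R_th = 0.894/6755 = 0.0001324 A, and R_n = R_th = 6.755 kΩ

Final answer: I_n = 0.0001324 A, R_n = 6.755 kΩ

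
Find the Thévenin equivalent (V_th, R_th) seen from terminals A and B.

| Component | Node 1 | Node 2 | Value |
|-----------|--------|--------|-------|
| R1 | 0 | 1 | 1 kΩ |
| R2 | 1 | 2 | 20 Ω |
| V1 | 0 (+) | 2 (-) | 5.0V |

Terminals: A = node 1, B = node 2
Step 1 — V_th is the open-circuit voltage V_A - V_B (nothing connected across the terminals).
Nodal analysis, taking node 2 as the 0 V reference.
Source V1 fixes V_0 = 5 V.
KCL at each unknown node (sum of currents leaving = 0; resistances in Ω):
  Node 1: (V_1 - 5)/1000 + (V_1 - 0)/20 = 0
Collecting terms: 0.051 × V_1 = 0.005  =>  V_1 = 0.09804 V
V_th = V_1 - V_2 = 0.09804 - 0 = 0.09804 V
Step 2 — R_th: zero the source — replace V1 by a short circuit (node 2 merges into node 0) — and find the resistance seen between A (node 1) and B (node 0).
Reduce the network between node 1 (A) and node 0 (B) by series/parallel combination:
  Rp1 = R1 ‖ R2 (parallel, both between nodes 0 and 1) = 1/(1/1000 + 1/20) = 19.61 Ω
R_th = 19.61 Ω

Final answer: V_th = 0.09804 V, R_th = 19.61 Ω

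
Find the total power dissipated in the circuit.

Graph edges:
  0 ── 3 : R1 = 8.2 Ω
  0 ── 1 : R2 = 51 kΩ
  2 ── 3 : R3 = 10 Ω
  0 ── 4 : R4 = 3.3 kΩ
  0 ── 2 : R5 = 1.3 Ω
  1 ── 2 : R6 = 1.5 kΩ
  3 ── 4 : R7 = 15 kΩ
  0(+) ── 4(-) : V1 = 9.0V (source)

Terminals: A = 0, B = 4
Nodal analysis, taking node 4 as the 0 V reference.
Source V1 fixes V_0 = 9 V.
KCL at each unknown node (sum of currents leaving = 0; resistances in Ω):
  Node 1: (V_1 - 9)/51000 + (V_1 - V_2)/1500 = 0
  Node 2: (V_2 - V_3)/10 + (V_2 - 9)/1.3 + (V_2 - V_1)/1500 = 0
  Node 3: (V_3 - 9)/8.2 + (V_3 - V_2)/10 + (V_3 - 0)/15000 = 0
Collecting terms (coefficients in siemens):
  0.0006863·V_1 - 0.0006667·V_2 = 0.0001765
  0.8699·V_2 - 0.0006667·V_1 - 0.1·V_3 = 6.923
  0.222·V_3 - 0.1·V_2 = 1.098
Solving these 3 simultaneous equations (Gaussian elimination) gives:
  V_1 = 9 V, V_2 = 9 V, V_3 = 8.997 V
Power in each resistor, P = (ΔV)²/R:
  P_R1 = (9 - 8.997)²/8.2 = 0.0000009907 W
  P_R2 = (9 - 9)²/51000 = 0.000000000001989 W
  P_R3 = (9 - 8.997)²/10 = 0.0000006362 W
  P_R4 = (9 - 0)²/3300 = 0.02455 W
  P_R5 = (9 - 9)²/1.3 = 0.0000000827 W
  P_R6 = (9 - 9)²/1500 = 0.00000000000005851 W
  P_R7 = (8.997 - 0)²/15000 = 0.005397 W
P_total = P_R1 + P_R2 + P_R3 + P_R4 + P_R5 + P_R6 + P_R7 = 0.02994 W

Final answer: 0.02994 W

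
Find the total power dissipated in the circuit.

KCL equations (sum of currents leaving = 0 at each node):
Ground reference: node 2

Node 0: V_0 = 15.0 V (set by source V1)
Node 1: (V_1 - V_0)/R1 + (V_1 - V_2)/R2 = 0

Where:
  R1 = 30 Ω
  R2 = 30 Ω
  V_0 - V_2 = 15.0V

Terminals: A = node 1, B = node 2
Nodal analysis, taking node 2 as the 0 V reference.
Source V1 fixes V_0 = 15 V.
KCL at each unknown node (sum of currents leaving = 0; resistances in Ω):
  Node 1: (V_1 - 15)/30 + (V_1 - 0)/30 = 0
Collecting terms: 0.06667 × V_1 = 0.5  =>  V_1 = 7.5 V
Power in each resistor, P = (ΔV)²/R:
  P_R1 = (15 - 7.5)²/30 = 1.875 W
  P_R2 = (7.5 - 0)²/30 = 1.875 W
P_total = P_R1 + P_R2 = 3.75 W

Final answer: 3.75 W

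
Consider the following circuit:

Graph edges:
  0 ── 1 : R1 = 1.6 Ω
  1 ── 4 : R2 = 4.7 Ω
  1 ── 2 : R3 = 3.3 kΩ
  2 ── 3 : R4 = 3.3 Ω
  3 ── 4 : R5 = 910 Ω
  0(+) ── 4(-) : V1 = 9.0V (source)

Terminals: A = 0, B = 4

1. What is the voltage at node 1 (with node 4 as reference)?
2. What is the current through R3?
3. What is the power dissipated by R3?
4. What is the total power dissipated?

Nodal analysis, taking node 4 as the 0 V reference.
Source V1 fixes V_0 = 9 V.
KCL at each unknown node (sum of currents leaving = 0; resistances in Ω):
  Node 1: (V_1 - 9)/1.6 + (V_1 - 0)/4.7 + (V_1 - V_2)/3300 = 0
  Node 2: (V_2 - V_1)/3300 + (V_2 - V_3)/3.3 = 0
  Node 3: (V_3 - V_2)/3.3 + (V_3 - 0)/910 = 0
Collecting terms (coefficients in siemens):
  0.8381·V_1 - 0.000303·V_2 = 5.625
  0.3033·V_2 - 0.000303·V_1 - 0.303·V_3 = 0
  0.3041·V_3 - 0.303·V_2 = 0
Solving these 3 simultaneous equations (Gaussian elimination) gives:
  V_1 = 6.712 V, V_2 = 1.455 V, V_3 = 1.45 V
Part 1:
  Read off the nodal solution: V_1 = 6.712 V
Part 2:
  I_R3 = (V_1 - V_2)/R3 = (6.712 - 1.455)/3300 = 0.001593 A
  Magnitude: I_R3 = 0.001593 A
Part 3:
  I_R3 = (V_1 - V_2)/R3 = (6.712 - 1.455)/3300 = 0.001593 A
  P_R3 = I_R3² × R3 = (0.001593)² × 3300 = 0.008376 W
Part 4:
  Power in each resistor, P = (ΔV)²/R:
    P_R1 = (9 - 6.712)²/1.6 = 3.271 W
    P_R2 = (6.712 - 0)²/4.7 = 9.586 W
    P_R3 = (6.712 - 1.455)²/3300 = 0.008376 W
    P_R4 = (1.455 - 1.45)²/3.3 = 0.000008376 W
    P_R5 = (1.45 - 0)²/910 = 0.00231 W
  P_total = P_R1 + P_R2 + P_R3 + P_R4 + P_R5 = 12.87 W

Final answers:
1. V_1 = 6.712 V
2. I_R3 = 0.001593 A
3. P_R3 = 0.008376 W
4. P_total = 12.87 W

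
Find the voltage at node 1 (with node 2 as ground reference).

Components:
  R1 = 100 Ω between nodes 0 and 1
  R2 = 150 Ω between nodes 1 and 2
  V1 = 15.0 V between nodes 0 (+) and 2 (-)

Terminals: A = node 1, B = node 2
Nodal analysis, taking node 2 as the 0 V reference.
Source V1 fixes V_0 = 15 V.
KCL at each unknown node (sum of currents leaving = 0; resistances in Ω):
  Node 1: (V_1 - 15)/100 + (V_1 - 0)/150 = 0
Collecting terms: 0.01667 × V_1 = 0.15  =>  V_1 = 9 V
The requested potential is V_1 = 9 V.

Final answer: V_1 = 9 V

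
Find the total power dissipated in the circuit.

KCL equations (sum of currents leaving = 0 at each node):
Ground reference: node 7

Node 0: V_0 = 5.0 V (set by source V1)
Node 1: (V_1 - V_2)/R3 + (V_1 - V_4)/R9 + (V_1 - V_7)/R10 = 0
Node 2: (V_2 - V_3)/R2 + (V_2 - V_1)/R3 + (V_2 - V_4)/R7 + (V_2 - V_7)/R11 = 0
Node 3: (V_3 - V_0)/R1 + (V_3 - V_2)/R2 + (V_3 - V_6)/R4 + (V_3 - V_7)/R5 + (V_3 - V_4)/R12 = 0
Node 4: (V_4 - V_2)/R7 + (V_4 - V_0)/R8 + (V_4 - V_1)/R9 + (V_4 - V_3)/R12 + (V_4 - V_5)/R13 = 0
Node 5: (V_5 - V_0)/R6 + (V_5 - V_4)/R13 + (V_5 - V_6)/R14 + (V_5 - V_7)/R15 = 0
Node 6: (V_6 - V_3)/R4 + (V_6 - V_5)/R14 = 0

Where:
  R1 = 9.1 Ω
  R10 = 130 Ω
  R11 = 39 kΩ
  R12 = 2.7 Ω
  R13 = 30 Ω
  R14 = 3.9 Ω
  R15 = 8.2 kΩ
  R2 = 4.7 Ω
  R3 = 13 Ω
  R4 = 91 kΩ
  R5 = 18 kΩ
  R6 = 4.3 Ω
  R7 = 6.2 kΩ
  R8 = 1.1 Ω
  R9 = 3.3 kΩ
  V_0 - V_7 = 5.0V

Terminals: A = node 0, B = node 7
Nodal analysis, taking node 7 as the 0 V reference.
Source V1 fixes V_0 = 5 V.
KCL at each unknown node (sum of currents leaving = 0; resistances in Ω):
  Node 1: (V_1 - V_2)/13 + (V_1 - V_4)/3300 + (V_1 - 0)/130 = 0
  Node 2: (V_2 - V_3)/4.7 + (V_2 - V_1)/13 + (V_2 - V_4)/6200 + (V_2 - 0)/39000 = 0
  Node 3: (V_3 - 5)/9.1 + (V_3 - V_2)/4.7 + (V_3 - V_6)/91000 + (V_3 - 0)/18000 + (V_3 - V_4)/2.7 = 0
  Node 4: (V_4 - V_2)/6200 + (V_4 - 5)/1.1 + (V_4 - V_1)/3300 + (V_4 - V_3)/2.7 + (V_4 - V_5)/30 = 0
  Node 5: (V_5 - 5)/4.3 + (V_5 - V_4)/30 + (V_5 - V_6)/3.9 + (V_5 - 0)/8200 = 0
  Node 6: (V_6 - V_3)/91000 + (V_6 - V_5)/3.9 = 0
Collecting terms (coefficients in siemens):
  0.08492·V_1 - 0.07692·V_2 - 0.000303·V_4 = 0
  0.2899·V_2 - 0.07692·V_1 - 0.2128·V_3 - 0.0001613·V_4 = 0
  0.6931·V_3 - 0.2128·V_2 - 0.3704·V_4 - 0.00001099·V_6 = 0.5495
  1.313·V_4 - 0.000303·V_1 - 0.0001613·V_2 - 0.3704·V_3 - 0.03333·V_5 = 4.545
  0.5224·V_5 - 0.03333·V_4 - 0.2564·V_6 = 1.163
  0.2564·V_6 - 0.00001099·V_3 - 0.2564·V_5 = 0
Solving these 6 simultaneous equations (Gaussian elimination) gives:
  V_1 = 4.325 V, V_2 = 4.755 V, V_3 = 4.911 V, V_4 = 4.974 V
  V_5 = 4.995 V, V_6 = 4.995 V
Power in each resistor, P = (ΔV)²/R:
  P_R1 = (5 - 4.911)²/9.1 = 0.0008759 W
  P_R2 = (4.755 - 4.911)²/4.7 = 0.005168 W
  P_R3 = (4.325 - 4.755)²/13 = 0.01422 W
  P_R4 = (4.911 - 4.995)²/91000 = 0.00000007714 W
  P_R5 = (4.911 - 0)²/18000 = 0.00134 W
  P_R6 = (5 - 4.995)²/4.3 = 0.000007013 W
  P_R7 = (4.755 - 4.974)²/6200 = 0.000007779 W
  P_R8 = (5 - 4.974)²/1.1 = 0.0005913 W
  P_R9 = (4.325 - 4.974)²/3300 = 0.0001279 W
  P_R10 = (4.325 - 0)²/130 = 0.1439 W
  P_R11 = (4.755 - 0)²/39000 = 0.0005797 W
  P_R12 = (4.911 - 4.974)²/2.7 = 0.001506 W
  P_R13 = (4.974 - 4.995)²/30 = 0.00001335 W
  P_R14 = (4.995 - 4.995)²/3.9 = 0.000000000003306 W
  P_R15 = (4.995 - 0)²/8200 = 0.003042 W
P_total = P_R1 + P_R2 + P_R3 + P_R4 + P_R5 + P_R6 + P_R7 + P_R8 + P_R9 + P_R10 + P_R11 + P_R12 + P_R13 + P_R14 + P_R15 = 0.1714 W

Final answer: 0.1714 W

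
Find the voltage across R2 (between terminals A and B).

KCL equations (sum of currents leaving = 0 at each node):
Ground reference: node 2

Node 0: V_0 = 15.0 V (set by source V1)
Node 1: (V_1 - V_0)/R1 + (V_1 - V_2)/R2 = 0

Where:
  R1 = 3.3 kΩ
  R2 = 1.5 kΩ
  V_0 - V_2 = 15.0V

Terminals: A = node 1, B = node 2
R1 and R2 are in series across V1 (node 0 → node 1 → node 2), and the output A–B is taken across R2, so this is a voltage divider.
Series current: I = V1/(R1 + R2) = 15/(3300 + 1500) = 15/4800 = 0.003125 A
V_R2 = I × R2 = V1 × R2/(R1 + R2) = 15 × 1500/4800 = 4.688 V

Final answer: 4.688 V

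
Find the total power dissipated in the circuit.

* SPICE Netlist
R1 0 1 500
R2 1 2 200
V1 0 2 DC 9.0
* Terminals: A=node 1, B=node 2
Nodal analysis, taking node 2 as the 0 V reference.
Source V1 fixes V_0 = 9 V.
KCL at each unknown node (sum of currents leaving = 0; resistances in Ω):
  Node 1: (V_1 - 9)/500 + (V_1 - 0)/200 = 0
Collecting terms: 0.007 × V_1 = 0.018  =>  V_1 = 2.571 V
Power in each resistor, P = (ΔV)²/R:
  P_R1 = (9 - 2.571)²/500 = 0.08265 W
  P_R2 = (2.571 - 0)²/200 = 0.03306 W
P_total = P_R1 + P_R2 = 0.1157 W

Final answer: 0.1157 W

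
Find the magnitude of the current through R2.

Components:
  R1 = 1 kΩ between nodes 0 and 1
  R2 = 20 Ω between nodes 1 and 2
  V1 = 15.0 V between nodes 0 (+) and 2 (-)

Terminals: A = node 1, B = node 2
Nodal analysis, taking node 2 as the 0 V reference.
Source V1 fixes V_0 = 15 V.
KCL at each unknown node (sum of currents leaving = 0; resistances in Ω):
  Node 1: (V_1 - 15)/1000 + (V_1 - 0)/20 = 0
Collecting terms: 0.051 × V_1 = 0.015  =>  V_1 = 0.2941 V
I_R2 = (V_1 - V_2)/R2 = (0.2941 - 0)/20 = 0.01471 A
|I_R2| = 0.01471 A

Final answer: |I_R2| = 0.01471 A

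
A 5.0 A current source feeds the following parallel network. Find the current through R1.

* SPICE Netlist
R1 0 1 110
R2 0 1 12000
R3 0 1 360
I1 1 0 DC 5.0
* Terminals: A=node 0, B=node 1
All resistors sit directly between nodes 0 and 1, so they are in parallel and share one voltage V; the full source current 5 A splits among them.
1/R_par = 1/110 + 1/12000 + 1/360 = 0.01195 S  =>  R_par = 83.67 Ω
V = I × R_par = 5 × 83.67 = 418.3 V
I_R1 = V/R1 = 418.3/110 = 3.803 A

Final answer: 3.803 A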